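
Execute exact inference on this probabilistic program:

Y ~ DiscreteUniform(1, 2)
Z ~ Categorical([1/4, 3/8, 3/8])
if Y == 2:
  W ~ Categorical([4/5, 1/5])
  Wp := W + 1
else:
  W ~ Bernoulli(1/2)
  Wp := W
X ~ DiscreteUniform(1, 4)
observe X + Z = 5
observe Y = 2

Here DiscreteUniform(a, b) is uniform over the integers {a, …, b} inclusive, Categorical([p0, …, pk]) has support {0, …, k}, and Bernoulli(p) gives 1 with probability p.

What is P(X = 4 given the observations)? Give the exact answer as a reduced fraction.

P(X = 4 | obs) = 1/2

Enumerate traces; 4 have nonzero weight after conditioning:
  (Y=2, Z=1, W=0, X=4) weight 3/80
  (Y=2, Z=1, W=1, X=4) weight 3/320
  (Y=2, Z=2, W=0, X=3) weight 3/80
  (Y=2, Z=2, W=1, X=3) weight 3/320
Group by X:
  weight(X=3) = 3/64
  weight(X=4) = 3/64
Total weight = 3/64 + 3/64 = 3/32
P(X=3 | obs) = 3/64 / 3/32 = 1/2
P(X=4 | obs) = 3/64 / 3/32 = 1/2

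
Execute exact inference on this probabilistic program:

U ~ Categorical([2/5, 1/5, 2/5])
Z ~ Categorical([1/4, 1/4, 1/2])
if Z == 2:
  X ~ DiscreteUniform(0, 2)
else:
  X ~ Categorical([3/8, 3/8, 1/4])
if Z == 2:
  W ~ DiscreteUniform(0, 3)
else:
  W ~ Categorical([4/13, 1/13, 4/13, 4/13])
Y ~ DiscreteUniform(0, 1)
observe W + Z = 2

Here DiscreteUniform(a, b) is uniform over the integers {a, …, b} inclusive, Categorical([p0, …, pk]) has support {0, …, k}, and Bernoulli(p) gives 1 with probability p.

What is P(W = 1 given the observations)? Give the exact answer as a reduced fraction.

P(W = 1 | obs) = 2/23

Enumerate traces; 54 have nonzero weight after conditioning:
  (U=0, Z=0, X=0, W=2, Y=0) weight 3/520
  (U=0, Z=0, X=0, W=2, Y=1) weight 3/520
  (U=0, Z=0, X=1, W=2, Y=0) weight 3/520
  (U=0, Z=0, X=1, W=2, Y=1) weight 3/520
  (U=0, Z=0, X=2, W=2, Y=0) weight 1/260
  (U=0, Z=0, X=2, W=2, Y=1) weight 1/260
  (U=0, Z=1, X=0, W=1, Y=0) weight 3/2080
  (U=0, Z=1, X=0, W=1, Y=1) weight 3/2080
  (U=0, Z=2, X=0, W=0, Y=0) weight 1/120
  … 45 more
Group by W:
  weight(W=0) = 1/8
  weight(W=1) = 1/52
  weight(W=2) = 1/13
Total weight = 1/8 + 1/52 + 1/13 = 23/104
P(W=0 | obs) = 1/8 / 23/104 = 13/23
P(W=1 | obs) = 1/52 / 23/104 = 2/23
P(W=2 | obs) = 1/13 / 23/104 = 8/23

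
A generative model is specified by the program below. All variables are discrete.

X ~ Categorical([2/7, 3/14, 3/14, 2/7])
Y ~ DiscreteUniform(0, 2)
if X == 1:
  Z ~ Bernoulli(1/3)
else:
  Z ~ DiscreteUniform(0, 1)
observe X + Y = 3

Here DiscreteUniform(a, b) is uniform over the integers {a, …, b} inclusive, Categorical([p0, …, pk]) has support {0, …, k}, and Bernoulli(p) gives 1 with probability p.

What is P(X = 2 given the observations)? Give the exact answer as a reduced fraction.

Enumerate traces; 6 have nonzero weight after conditioning:
  (X=1, Y=2, Z=0) weight 1/21
  (X=1, Y=2, Z=1) weight 1/42
  (X=2, Y=1, Z=0) weight 1/28
  (X=2, Y=1, Z=1) weight 1/28
  (X=3, Y=0, Z=0) weight 1/21
  (X=3, Y=0, Z=1) weight 1/21
Group by X:
  weight(X=1) = 1/14
  weight(X=2) = 1/14
  weight(X=3) = 2/21
Total weight = 1/14 + 1/14 + 2/21 = 5/21
P(X=1 | obs) = 1/14 / 5/21 = 3/10
P(X=2 | obs) = 1/14 / 5/21 = 3/10
P(X=3 | obs) = 2/21 / 5/21 = 2/5

P(X = 2 | obs) = 3/10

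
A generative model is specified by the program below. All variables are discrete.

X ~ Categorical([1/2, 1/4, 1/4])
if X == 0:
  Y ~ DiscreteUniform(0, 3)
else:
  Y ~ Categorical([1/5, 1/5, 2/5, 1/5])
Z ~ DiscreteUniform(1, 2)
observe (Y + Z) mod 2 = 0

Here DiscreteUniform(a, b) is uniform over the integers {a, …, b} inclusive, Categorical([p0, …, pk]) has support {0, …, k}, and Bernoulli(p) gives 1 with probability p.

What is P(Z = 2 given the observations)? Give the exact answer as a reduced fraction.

P(Z = 2 | obs) = 11/20

Enumerate traces; 12 have nonzero weight after conditioning:
  (X=0, Y=0, Z=2) weight 1/16
  (X=0, Y=1, Z=1) weight 1/16
  (X=0, Y=2, Z=2) weight 1/16
  (X=0, Y=3, Z=1) weight 1/16
  (X=1, Y=0, Z=2) weight 1/40
  (X=1, Y=1, Z=1) weight 1/40
  (X=1, Y=2, Z=2) weight 1/20
  (X=1, Y=3, Z=1) weight 1/40
  … 4 more
Group by Z:
  weight(Z=1) = 9/40
  weight(Z=2) = 11/40
Total weight = 9/40 + 11/40 = 1/2
P(Z=1 | obs) = 9/40 / 1/2 = 9/20
P(Z=2 | obs) = 11/40 / 1/2 = 11/20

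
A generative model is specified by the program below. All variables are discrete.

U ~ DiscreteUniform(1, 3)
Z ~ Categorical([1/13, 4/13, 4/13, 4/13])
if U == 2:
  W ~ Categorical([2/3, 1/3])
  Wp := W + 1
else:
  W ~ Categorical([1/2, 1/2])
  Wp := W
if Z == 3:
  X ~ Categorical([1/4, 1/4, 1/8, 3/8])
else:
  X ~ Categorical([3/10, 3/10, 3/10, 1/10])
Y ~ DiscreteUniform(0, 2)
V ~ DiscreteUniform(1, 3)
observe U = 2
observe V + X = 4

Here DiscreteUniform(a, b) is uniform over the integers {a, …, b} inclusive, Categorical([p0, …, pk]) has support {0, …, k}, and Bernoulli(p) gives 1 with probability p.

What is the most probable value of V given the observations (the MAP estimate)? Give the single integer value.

Enumerate traces; 72 have nonzero weight after conditioning:
  (U=2, Z=0, W=0, X=1, Y=0, V=3) weight 1/1755
  (U=2, Z=0, W=0, X=1, Y=1, V=3) weight 1/1755
  (U=2, Z=0, W=0, X=1, Y=2, V=3) weight 1/1755
  (U=2, Z=0, W=0, X=2, Y=0, V=2) weight 1/1755
  (U=2, Z=0, W=0, X=2, Y=1, V=2) weight 1/1755
  (U=2, Z=0, W=0, X=2, Y=2, V=2) weight 1/1755
  (U=2, Z=0, W=0, X=3, Y=0, V=1) weight 1/5265
  (U=2, Z=0, W=0, X=3, Y=1, V=1) weight 1/5265
  … 64 more
Group by V:
  weight(V=1) = 4/195
  weight(V=2) = 16/585
  weight(V=3) = 37/1170
Total weight = 4/195 + 16/585 + 37/1170 = 31/390
P(V=1 | obs) = 4/195 / 31/390 = 8/31
P(V=2 | obs) = 16/585 / 31/390 = 32/93
P(V=3 | obs) = 37/1170 / 31/390 = 37/93
argmax = 3

argmax_v P(V = v | obs) = 3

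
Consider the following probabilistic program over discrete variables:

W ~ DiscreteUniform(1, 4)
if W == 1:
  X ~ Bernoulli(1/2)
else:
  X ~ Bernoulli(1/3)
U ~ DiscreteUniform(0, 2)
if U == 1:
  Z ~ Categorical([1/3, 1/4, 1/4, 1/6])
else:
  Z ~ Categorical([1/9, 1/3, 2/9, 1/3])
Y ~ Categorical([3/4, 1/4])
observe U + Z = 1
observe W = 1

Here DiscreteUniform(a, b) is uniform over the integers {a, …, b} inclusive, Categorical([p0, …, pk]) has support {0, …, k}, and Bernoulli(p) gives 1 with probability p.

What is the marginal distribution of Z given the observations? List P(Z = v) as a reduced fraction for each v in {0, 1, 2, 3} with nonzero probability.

P(Z=0) = 1/2, P(Z=1) = 1/2

Enumerate traces; 8 have nonzero weight after conditioning:
  (W=1, X=0, U=0, Z=1, Y=0) weight 1/96
  (W=1, X=0, U=0, Z=1, Y=1) weight 1/288
  (W=1, X=0, U=1, Z=0, Y=0) weight 1/96
  (W=1, X=0, U=1, Z=0, Y=1) weight 1/288
  (W=1, X=1, U=0, Z=1, Y=0) weight 1/96
  (W=1, X=1, U=0, Z=1, Y=1) weight 1/288
  (W=1, X=1, U=1, Z=0, Y=0) weight 1/96
  (W=1, X=1, U=1, Z=0, Y=1) weight 1/288
Group by Z:
  weight(Z=0) = 1/36
  weight(Z=1) = 1/36
Total weight = 1/36 + 1/36 = 1/18
P(Z=0 | obs) = 1/36 / 1/18 = 1/2
P(Z=1 | obs) = 1/36 / 1/18 = 1/2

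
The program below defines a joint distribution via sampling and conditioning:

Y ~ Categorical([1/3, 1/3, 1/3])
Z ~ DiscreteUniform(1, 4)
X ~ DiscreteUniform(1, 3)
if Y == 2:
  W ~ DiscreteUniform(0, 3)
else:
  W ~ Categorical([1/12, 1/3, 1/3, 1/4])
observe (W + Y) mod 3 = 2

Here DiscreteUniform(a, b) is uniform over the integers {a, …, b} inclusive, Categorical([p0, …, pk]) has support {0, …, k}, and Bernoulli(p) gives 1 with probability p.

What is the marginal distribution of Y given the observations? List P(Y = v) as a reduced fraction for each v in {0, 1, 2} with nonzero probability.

Enumerate traces; 48 have nonzero weight after conditioning:
  (Y=0, Z=1, X=1, W=2) weight 1/108
  (Y=0, Z=1, X=2, W=2) weight 1/108
  (Y=0, Z=1, X=3, W=2) weight 1/108
  (Y=0, Z=2, X=1, W=2) weight 1/108
  (Y=0, Z=2, X=2, W=2) weight 1/108
  (Y=0, Z=2, X=3, W=2) weight 1/108
  (Y=0, Z=3, X=1, W=2) weight 1/108
  (Y=0, Z=3, X=2, W=2) weight 1/108
  (Y=1, Z=1, X=1, W=1) weight 1/108
  (Y=2, Z=1, X=1, W=0) weight 1/144
  … 38 more
Group by Y:
  weight(Y=0) = 1/9
  weight(Y=1) = 1/9
  weight(Y=2) = 1/6
Total weight = 1/9 + 1/9 + 1/6 = 7/18
P(Y=0 | obs) = 1/9 / 7/18 = 2/7
P(Y=1 | obs) = 1/9 / 7/18 = 2/7
P(Y=2 | obs) = 1/6 / 7/18 = 3/7

P(Y=0) = 2/7, P(Y=1) = 2/7, P(Y=2) = 3/7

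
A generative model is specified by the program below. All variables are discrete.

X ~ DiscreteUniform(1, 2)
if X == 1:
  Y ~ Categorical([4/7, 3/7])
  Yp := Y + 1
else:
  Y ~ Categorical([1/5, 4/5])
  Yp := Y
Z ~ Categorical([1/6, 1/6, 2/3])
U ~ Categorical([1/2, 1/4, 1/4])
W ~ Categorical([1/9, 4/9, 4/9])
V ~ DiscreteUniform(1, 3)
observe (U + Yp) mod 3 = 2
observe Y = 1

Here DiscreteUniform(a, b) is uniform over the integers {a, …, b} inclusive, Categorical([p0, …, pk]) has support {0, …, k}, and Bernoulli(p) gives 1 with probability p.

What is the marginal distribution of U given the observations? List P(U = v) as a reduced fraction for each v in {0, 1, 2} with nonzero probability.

P(U=0) = 15/29, P(U=1) = 14/29

Enumerate traces; 54 have nonzero weight after conditioning:
  (X=1, Y=1, Z=0, U=0, W=0, V=1) weight 1/1512
  (X=1, Y=1, Z=0, U=0, W=0, V=2) weight 1/1512
  (X=1, Y=1, Z=0, U=0, W=0, V=3) weight 1/1512
  (X=1, Y=1, Z=0, U=0, W=1, V=1) weight 1/378
  (X=1, Y=1, Z=0, U=0, W=1, V=2) weight 1/378
  (X=1, Y=1, Z=0, U=0, W=1, V=3) weight 1/378
  (X=1, Y=1, Z=0, U=0, W=2, V=1) weight 1/378
  (X=1, Y=1, Z=0, U=0, W=2, V=2) weight 1/378
  (X=2, Y=1, Z=0, U=1, W=0, V=1) weight 1/1620
  … 45 more
Group by U:
  weight(U=0) = 3/28
  weight(U=1) = 1/10
Total weight = 3/28 + 1/10 = 29/140
P(U=0 | obs) = 3/28 / 29/140 = 15/29
P(U=1 | obs) = 1/10 / 29/140 = 14/29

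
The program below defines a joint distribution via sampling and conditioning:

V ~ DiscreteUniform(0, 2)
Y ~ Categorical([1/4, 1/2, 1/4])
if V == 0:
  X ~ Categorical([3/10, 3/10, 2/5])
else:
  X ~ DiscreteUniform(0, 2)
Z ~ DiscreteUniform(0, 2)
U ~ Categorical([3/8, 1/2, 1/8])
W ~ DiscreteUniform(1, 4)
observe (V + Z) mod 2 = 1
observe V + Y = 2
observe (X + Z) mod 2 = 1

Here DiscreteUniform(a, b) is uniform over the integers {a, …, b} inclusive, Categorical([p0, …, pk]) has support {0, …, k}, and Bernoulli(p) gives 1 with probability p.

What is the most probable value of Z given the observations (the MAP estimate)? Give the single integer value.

Enumerate traces; 72 have nonzero weight after conditioning:
  (V=0, Y=2, X=0, Z=1, U=0, W=1) weight 1/1280
  (V=0, Y=2, X=0, Z=1, U=0, W=2) weight 1/1280
  (V=0, Y=2, X=0, Z=1, U=0, W=3) weight 1/1280
  (V=0, Y=2, X=0, Z=1, U=0, W=4) weight 1/1280
  (V=0, Y=2, X=0, Z=1, U=1, W=1) weight 1/960
  (V=0, Y=2, X=0, Z=1, U=1, W=2) weight 1/960
  (V=0, Y=2, X=0, Z=1, U=1, W=3) weight 1/960
  (V=0, Y=2, X=0, Z=1, U=1, W=4) weight 1/960
  (V=1, Y=1, X=1, Z=0, U=0, W=1) weight 1/576
  (V=1, Y=1, X=1, Z=2, U=0, W=1) weight 1/576
  … 62 more
Group by Z:
  weight(Z=0) = 1/54
  weight(Z=1) = 41/1080
  weight(Z=2) = 1/54
Total weight = 1/54 + 41/1080 + 1/54 = 3/40
P(Z=0 | obs) = 1/54 / 3/40 = 20/81
P(Z=1 | obs) = 41/1080 / 3/40 = 41/81
P(Z=2 | obs) = 1/54 / 3/40 = 20/81
argmax = 1

argmax_v P(Z = v | obs) = 1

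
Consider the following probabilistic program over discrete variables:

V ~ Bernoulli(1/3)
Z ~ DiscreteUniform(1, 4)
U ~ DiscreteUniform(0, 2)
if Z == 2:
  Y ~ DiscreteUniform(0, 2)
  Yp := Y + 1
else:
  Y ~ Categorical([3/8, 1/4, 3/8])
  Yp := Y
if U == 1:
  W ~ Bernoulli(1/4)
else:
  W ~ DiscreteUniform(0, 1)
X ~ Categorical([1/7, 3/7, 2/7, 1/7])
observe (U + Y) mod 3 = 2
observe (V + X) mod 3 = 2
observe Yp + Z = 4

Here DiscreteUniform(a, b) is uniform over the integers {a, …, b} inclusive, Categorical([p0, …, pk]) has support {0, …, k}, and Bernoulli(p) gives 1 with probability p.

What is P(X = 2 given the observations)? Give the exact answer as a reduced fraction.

Enumerate traces; 12 have nonzero weight after conditioning:
  (V=0, Z=2, U=1, Y=1, W=0, X=2) weight 1/252
  (V=0, Z=2, U=1, Y=1, W=1, X=2) weight 1/756
  (V=0, Z=3, U=1, Y=1, W=0, X=2) weight 1/336
  (V=0, Z=3, U=1, Y=1, W=1, X=2) weight 1/1008
  (V=0, Z=4, U=2, Y=0, W=0, X=2) weight 1/336
  (V=0, Z=4, U=2, Y=0, W=1, X=2) weight 1/336
  (V=1, Z=2, U=1, Y=1, W=0, X=1) weight 1/336
  (V=1, Z=2, U=1, Y=1, W=1, X=1) weight 1/1008
  … 4 more
Group by X:
  weight(X=1) = 23/2016
  weight(X=2) = 23/1512
Total weight = 23/2016 + 23/1512 = 23/864
P(X=1 | obs) = 23/2016 / 23/864 = 3/7
P(X=2 | obs) = 23/1512 / 23/864 = 4/7

P(X = 2 | obs) = 4/7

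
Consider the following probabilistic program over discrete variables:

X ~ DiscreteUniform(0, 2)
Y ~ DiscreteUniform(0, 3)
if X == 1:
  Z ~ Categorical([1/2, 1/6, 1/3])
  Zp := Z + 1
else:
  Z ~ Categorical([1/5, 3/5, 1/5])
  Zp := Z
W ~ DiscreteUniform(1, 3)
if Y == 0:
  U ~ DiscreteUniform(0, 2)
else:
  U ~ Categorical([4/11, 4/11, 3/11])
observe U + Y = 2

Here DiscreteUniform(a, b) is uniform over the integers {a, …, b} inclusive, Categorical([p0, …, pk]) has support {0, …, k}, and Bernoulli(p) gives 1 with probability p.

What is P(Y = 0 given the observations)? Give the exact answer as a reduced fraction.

P(Y = 0 | obs) = 11/35

Enumerate traces; 81 have nonzero weight after conditioning:
  (X=0, Y=0, Z=0, W=1, U=2) weight 1/540
  (X=0, Y=0, Z=0, W=2, U=2) weight 1/540
  (X=0, Y=0, Z=0, W=3, U=2) weight 1/540
  (X=0, Y=0, Z=1, W=1, U=2) weight 1/180
  (X=0, Y=0, Z=1, W=2, U=2) weight 1/180
  (X=0, Y=0, Z=1, W=3, U=2) weight 1/180
  (X=0, Y=0, Z=2, W=1, U=2) weight 1/540
  (X=0, Y=0, Z=2, W=2, U=2) weight 1/540
  (X=0, Y=1, Z=0, W=1, U=1) weight 1/495
  (X=0, Y=2, Z=0, W=1, U=0) weight 1/495
  … 71 more
Group by Y:
  weight(Y=0) = 1/12
  weight(Y=1) = 1/11
  weight(Y=2) = 1/11
Total weight = 1/12 + 1/11 + 1/11 = 35/132
P(Y=0 | obs) = 1/12 / 35/132 = 11/35
P(Y=1 | obs) = 1/11 / 35/132 = 12/35
P(Y=2 | obs) = 1/11 / 35/132 = 12/35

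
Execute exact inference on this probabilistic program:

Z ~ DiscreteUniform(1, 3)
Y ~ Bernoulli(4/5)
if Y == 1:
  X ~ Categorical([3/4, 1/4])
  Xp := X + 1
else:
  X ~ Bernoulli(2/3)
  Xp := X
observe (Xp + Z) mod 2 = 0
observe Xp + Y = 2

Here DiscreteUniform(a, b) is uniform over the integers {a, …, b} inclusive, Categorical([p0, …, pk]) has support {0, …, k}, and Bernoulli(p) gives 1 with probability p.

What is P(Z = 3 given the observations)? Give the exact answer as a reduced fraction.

P(Z = 3 | obs) = 1/2

Enumerate traces; 2 have nonzero weight after conditioning:
  (Z=1, Y=1, X=0) weight 1/5
  (Z=3, Y=1, X=0) weight 1/5
Group by Z:
  weight(Z=1) = 1/5
  weight(Z=3) = 1/5
Total weight = 1/5 + 1/5 = 2/5
P(Z=1 | obs) = 1/5 / 2/5 = 1/2
P(Z=3 | obs) = 1/5 / 2/5 = 1/2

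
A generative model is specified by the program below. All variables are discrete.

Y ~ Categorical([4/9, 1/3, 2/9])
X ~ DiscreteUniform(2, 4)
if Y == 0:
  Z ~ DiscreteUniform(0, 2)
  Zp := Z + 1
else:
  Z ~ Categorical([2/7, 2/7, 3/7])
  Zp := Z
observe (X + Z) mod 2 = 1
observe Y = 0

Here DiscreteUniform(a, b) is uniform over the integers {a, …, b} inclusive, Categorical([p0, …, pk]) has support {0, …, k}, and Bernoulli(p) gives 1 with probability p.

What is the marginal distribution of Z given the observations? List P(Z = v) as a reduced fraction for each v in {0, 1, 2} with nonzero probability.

Enumerate traces; 4 have nonzero weight after conditioning:
  (Y=0, X=2, Z=1) weight 4/81
  (Y=0, X=3, Z=0) weight 4/81
  (Y=0, X=3, Z=2) weight 4/81
  (Y=0, X=4, Z=1) weight 4/81
Group by Z:
  weight(Z=0) = 4/81
  weight(Z=1) = 8/81
  weight(Z=2) = 4/81
Total weight = 4/81 + 8/81 + 4/81 = 16/81
P(Z=0 | obs) = 4/81 / 16/81 = 1/4
P(Z=1 | obs) = 8/81 / 16/81 = 1/2
P(Z=2 | obs) = 4/81 / 16/81 = 1/4

P(Z=0) = 1/4, P(Z=1) = 1/2, P(Z=2) = 1/4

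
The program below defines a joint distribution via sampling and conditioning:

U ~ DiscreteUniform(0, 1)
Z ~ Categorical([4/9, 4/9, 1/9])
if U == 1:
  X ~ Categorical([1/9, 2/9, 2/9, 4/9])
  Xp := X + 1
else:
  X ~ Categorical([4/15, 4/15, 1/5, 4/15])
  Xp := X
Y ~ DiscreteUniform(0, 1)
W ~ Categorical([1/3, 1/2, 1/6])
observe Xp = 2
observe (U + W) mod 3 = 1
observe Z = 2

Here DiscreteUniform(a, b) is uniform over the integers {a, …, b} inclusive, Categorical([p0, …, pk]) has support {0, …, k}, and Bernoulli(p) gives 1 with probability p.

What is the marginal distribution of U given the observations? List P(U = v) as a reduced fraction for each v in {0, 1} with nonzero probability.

Enumerate traces; 4 have nonzero weight after conditioning:
  (U=0, Z=2, X=2, Y=0, W=1) weight 1/360
  (U=0, Z=2, X=2, Y=1, W=1) weight 1/360
  (U=1, Z=2, X=1, Y=0, W=0) weight 1/486
  (U=1, Z=2, X=1, Y=1, W=0) weight 1/486
Group by U:
  weight(U=0) = 1/180
  weight(U=1) = 1/243
Total weight = 1/180 + 1/243 = 47/4860
P(U=0 | obs) = 1/180 / 47/4860 = 27/47
P(U=1 | obs) = 1/243 / 47/4860 = 20/47

P(U=0) = 27/47, P(U=1) = 20/47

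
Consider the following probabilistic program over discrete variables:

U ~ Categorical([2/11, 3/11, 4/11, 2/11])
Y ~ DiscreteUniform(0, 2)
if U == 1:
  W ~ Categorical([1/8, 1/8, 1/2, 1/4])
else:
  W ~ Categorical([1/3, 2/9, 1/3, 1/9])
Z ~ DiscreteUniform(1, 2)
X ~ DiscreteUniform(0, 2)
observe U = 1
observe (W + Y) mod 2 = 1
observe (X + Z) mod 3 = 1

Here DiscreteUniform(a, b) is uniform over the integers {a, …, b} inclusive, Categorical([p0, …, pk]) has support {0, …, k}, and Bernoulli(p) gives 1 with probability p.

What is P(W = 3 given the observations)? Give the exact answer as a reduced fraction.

P(W = 3 | obs) = 4/11

Enumerate traces; 12 have nonzero weight after conditioning:
  (U=1, Y=0, W=1, Z=1, X=0) weight 1/528
  (U=1, Y=0, W=1, Z=2, X=2) weight 1/528
  (U=1, Y=0, W=3, Z=1, X=0) weight 1/264
  (U=1, Y=0, W=3, Z=2, X=2) weight 1/264
  (U=1, Y=1, W=0, Z=1, X=0) weight 1/528
  (U=1, Y=1, W=0, Z=2, X=2) weight 1/528
  (U=1, Y=1, W=2, Z=1, X=0) weight 1/132
  (U=1, Y=1, W=2, Z=2, X=2) weight 1/132
  … 4 more
Group by W:
  weight(W=0) = 1/264
  weight(W=1) = 1/132
  weight(W=2) = 1/66
  weight(W=3) = 1/66
Total weight = 1/264 + 1/132 + 1/66 + 1/66 = 1/24
P(W=0 | obs) = 1/264 / 1/24 = 1/11
P(W=1 | obs) = 1/132 / 1/24 = 2/11
P(W=2 | obs) = 1/66 / 1/24 = 4/11
P(W=3 | obs) = 1/66 / 1/24 = 4/11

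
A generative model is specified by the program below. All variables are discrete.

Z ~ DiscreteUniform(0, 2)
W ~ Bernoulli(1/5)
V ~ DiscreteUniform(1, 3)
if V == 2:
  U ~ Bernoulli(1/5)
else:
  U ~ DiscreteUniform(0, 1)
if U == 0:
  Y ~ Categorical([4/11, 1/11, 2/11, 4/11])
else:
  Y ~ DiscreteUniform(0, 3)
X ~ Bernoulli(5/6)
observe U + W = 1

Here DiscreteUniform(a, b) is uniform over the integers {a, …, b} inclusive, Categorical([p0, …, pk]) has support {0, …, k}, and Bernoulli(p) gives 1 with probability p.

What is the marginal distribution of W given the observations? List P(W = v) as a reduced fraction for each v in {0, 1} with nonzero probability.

Enumerate traces; 144 have nonzero weight after conditioning:
  (Z=0, W=0, V=1, U=1, Y=0, X=0) weight 1/540
  (Z=0, W=0, V=1, U=1, Y=0, X=1) weight 1/108
  (Z=0, W=0, V=1, U=1, Y=1, X=0) weight 1/540
  (Z=0, W=0, V=1, U=1, Y=1, X=1) weight 1/108
  (Z=0, W=0, V=1, U=1, Y=2, X=0) weight 1/540
  (Z=0, W=0, V=1, U=1, Y=2, X=1) weight 1/108
  (Z=0, W=0, V=1, U=1, Y=3, X=0) weight 1/540
  (Z=0, W=0, V=1, U=1, Y=3, X=1) weight 1/108
  (Z=0, W=1, V=1, U=0, Y=0, X=0) weight 1/1485
  … 135 more
Group by W:
  weight(W=0) = 8/25
  weight(W=1) = 3/25
Total weight = 8/25 + 3/25 = 11/25
P(W=0 | obs) = 8/25 / 11/25 = 8/11
P(W=1 | obs) = 3/25 / 11/25 = 3/11

P(W=0) = 8/11, P(W=1) = 3/11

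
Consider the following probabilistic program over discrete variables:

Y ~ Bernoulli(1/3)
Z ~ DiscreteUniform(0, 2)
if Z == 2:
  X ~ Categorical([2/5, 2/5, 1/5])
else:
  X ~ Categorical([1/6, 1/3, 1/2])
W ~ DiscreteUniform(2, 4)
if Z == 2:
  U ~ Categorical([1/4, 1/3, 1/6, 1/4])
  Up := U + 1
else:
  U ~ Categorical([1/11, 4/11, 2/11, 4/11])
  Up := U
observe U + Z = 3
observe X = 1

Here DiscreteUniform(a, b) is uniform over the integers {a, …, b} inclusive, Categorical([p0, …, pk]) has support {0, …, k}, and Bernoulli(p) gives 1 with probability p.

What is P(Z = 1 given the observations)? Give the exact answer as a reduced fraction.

P(Z = 1 | obs) = 5/26

Enumerate traces; 18 have nonzero weight after conditioning:
  (Y=0, Z=0, X=1, W=2, U=3) weight 8/891
  (Y=0, Z=0, X=1, W=3, U=3) weight 8/891
  (Y=0, Z=0, X=1, W=4, U=3) weight 8/891
  (Y=0, Z=1, X=1, W=2, U=2) weight 4/891
  (Y=0, Z=1, X=1, W=3, U=2) weight 4/891
  (Y=0, Z=1, X=1, W=4, U=2) weight 4/891
  (Y=0, Z=2, X=1, W=2, U=1) weight 4/405
  (Y=0, Z=2, X=1, W=3, U=1) weight 4/405
  … 10 more
Group by Z:
  weight(Z=0) = 4/99
  weight(Z=1) = 2/99
  weight(Z=2) = 2/45
Total weight = 4/99 + 2/99 + 2/45 = 52/495
P(Z=0 | obs) = 4/99 / 52/495 = 5/13
P(Z=1 | obs) = 2/99 / 52/495 = 5/26
P(Z=2 | obs) = 2/45 / 52/495 = 11/26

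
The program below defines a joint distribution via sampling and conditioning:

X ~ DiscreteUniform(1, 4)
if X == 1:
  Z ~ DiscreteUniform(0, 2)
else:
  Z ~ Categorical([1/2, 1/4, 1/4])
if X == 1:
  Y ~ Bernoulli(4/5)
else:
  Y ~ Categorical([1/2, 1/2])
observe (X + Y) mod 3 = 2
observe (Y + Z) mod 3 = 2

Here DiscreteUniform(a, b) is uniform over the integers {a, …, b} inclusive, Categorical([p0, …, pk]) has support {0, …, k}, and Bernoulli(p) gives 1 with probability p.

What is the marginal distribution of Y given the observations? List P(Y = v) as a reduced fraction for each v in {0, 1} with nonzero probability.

Enumerate traces; 3 have nonzero weight after conditioning:
  (X=1, Z=1, Y=1) weight 1/15
  (X=2, Z=2, Y=0) weight 1/32
  (X=4, Z=1, Y=1) weight 1/32
Group by Y:
  weight(Y=0) = 1/32
  weight(Y=1) = 47/480
Total weight = 1/32 + 47/480 = 31/240
P(Y=0 | obs) = 1/32 / 31/240 = 15/62
P(Y=1 | obs) = 47/480 / 31/240 = 47/62

P(Y=0) = 15/62, P(Y=1) = 47/62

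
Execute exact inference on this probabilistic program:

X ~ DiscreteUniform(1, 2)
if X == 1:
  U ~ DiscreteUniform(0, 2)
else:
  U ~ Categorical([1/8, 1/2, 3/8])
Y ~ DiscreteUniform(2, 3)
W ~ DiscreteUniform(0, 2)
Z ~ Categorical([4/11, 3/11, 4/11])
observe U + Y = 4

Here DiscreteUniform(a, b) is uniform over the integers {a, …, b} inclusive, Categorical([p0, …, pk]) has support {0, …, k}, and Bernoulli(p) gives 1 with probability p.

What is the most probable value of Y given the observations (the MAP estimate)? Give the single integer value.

Enumerate traces; 36 have nonzero weight after conditioning:
  (X=1, U=1, Y=3, W=0, Z=0) weight 1/99
  (X=1, U=1, Y=3, W=0, Z=1) weight 1/132
  (X=1, U=1, Y=3, W=0, Z=2) weight 1/99
  (X=1, U=1, Y=3, W=1, Z=0) weight 1/99
  (X=1, U=1, Y=3, W=1, Z=1) weight 1/132
  (X=1, U=1, Y=3, W=1, Z=2) weight 1/99
  (X=1, U=1, Y=3, W=2, Z=0) weight 1/99
  (X=1, U=1, Y=3, W=2, Z=1) weight 1/132
  (X=1, U=2, Y=2, W=0, Z=0) weight 1/99
  … 27 more
Group by Y:
  weight(Y=2) = 17/96
  weight(Y=3) = 5/24
Total weight = 17/96 + 5/24 = 37/96
P(Y=2 | obs) = 17/96 / 37/96 = 17/37
P(Y=3 | obs) = 5/24 / 37/96 = 20/37
argmax = 3

argmax_v P(Y = v | obs) = 3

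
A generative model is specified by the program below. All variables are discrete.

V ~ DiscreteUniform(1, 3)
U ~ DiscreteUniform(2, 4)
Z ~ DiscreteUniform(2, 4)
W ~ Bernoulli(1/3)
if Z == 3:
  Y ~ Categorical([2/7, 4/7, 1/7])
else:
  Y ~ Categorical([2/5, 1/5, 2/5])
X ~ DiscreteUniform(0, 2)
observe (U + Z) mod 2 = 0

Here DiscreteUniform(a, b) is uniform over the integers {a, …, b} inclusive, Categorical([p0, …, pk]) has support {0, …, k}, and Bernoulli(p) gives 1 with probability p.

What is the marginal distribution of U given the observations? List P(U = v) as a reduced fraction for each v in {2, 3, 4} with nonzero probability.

Enumerate traces; 270 have nonzero weight after conditioning:
  (V=1, U=2, Z=2, W=0, Y=0, X=0) weight 4/1215
  (V=1, U=2, Z=2, W=0, Y=0, X=1) weight 4/1215
  (V=1, U=2, Z=2, W=0, Y=0, X=2) weight 4/1215
  (V=1, U=2, Z=2, W=0, Y=1, X=0) weight 2/1215
  (V=1, U=2, Z=2, W=0, Y=1, X=1) weight 2/1215
  (V=1, U=2, Z=2, W=0, Y=1, X=2) weight 2/1215
  (V=1, U=2, Z=2, W=0, Y=2, X=0) weight 4/1215
  (V=1, U=2, Z=2, W=0, Y=2, X=1) weight 4/1215
  (V=1, U=3, Z=3, W=0, Y=0, X=0) weight 4/1701
  (V=1, U=4, Z=2, W=0, Y=0, X=0) weight 4/1215
  … 260 more
Group by U:
  weight(U=2) = 2/9
  weight(U=3) = 1/9
  weight(U=4) = 2/9
Total weight = 2/9 + 1/9 + 2/9 = 5/9
P(U=2 | obs) = 2/9 / 5/9 = 2/5
P(U=3 | obs) = 1/9 / 5/9 = 1/5
P(U=4 | obs) = 2/9 / 5/9 = 2/5

P(U=2) = 2/5, P(U=3) = 1/5, P(U=4) = 2/5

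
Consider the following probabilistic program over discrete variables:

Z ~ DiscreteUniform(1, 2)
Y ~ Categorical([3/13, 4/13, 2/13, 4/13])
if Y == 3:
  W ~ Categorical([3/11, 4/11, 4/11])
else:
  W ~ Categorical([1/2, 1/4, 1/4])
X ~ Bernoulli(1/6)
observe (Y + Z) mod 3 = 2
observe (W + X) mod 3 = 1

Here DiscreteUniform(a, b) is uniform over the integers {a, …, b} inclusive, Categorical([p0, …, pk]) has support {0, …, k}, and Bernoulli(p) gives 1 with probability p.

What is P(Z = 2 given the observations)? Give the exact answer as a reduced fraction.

Enumerate traces; 6 have nonzero weight after conditioning:
  (Z=1, Y=1, W=0, X=1) weight 1/78
  (Z=1, Y=1, W=1, X=0) weight 5/156
  (Z=2, Y=0, W=0, X=1) weight 1/104
  (Z=2, Y=0, W=1, X=0) weight 5/208
  (Z=2, Y=3, W=0, X=1) weight 1/143
  (Z=2, Y=3, W=1, X=0) weight 20/429
Group by Z:
  weight(Z=1) = 7/156
  weight(Z=2) = 599/6864
Total weight = 7/156 + 599/6864 = 907/6864
P(Z=1 | obs) = 7/156 / 907/6864 = 308/907
P(Z=2 | obs) = 599/6864 / 907/6864 = 599/907

P(Z = 2 | obs) = 599/907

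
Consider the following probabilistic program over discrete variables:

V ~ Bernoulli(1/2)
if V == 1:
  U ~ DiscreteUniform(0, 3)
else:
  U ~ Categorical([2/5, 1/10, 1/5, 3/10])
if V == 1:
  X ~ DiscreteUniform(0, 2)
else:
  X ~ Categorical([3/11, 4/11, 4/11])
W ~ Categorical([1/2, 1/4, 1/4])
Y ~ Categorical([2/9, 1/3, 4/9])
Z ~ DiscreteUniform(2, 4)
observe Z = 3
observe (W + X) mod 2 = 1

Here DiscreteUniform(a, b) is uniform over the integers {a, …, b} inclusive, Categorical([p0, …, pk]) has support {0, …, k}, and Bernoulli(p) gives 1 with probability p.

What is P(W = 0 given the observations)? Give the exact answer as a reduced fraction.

Enumerate traces; 96 have nonzero weight after conditioning:
  (V=0, U=0, X=0, W=1, Y=0, Z=3) weight 1/990
  (V=0, U=0, X=0, W=1, Y=1, Z=3) weight 1/660
  (V=0, U=0, X=0, W=1, Y=2, Z=3) weight 1/495
  (V=0, U=0, X=1, W=0, Y=0, Z=3) weight 4/1485
  (V=0, U=0, X=1, W=0, Y=1, Z=3) weight 2/495
  (V=0, U=0, X=1, W=0, Y=2, Z=3) weight 8/1485
  (V=0, U=0, X=1, W=2, Y=0, Z=3) weight 2/1485
  (V=0, U=0, X=1, W=2, Y=1, Z=3) weight 1/495
  … 88 more
Group by W:
  weight(W=0) = 23/396
  weight(W=1) = 43/792
  weight(W=2) = 23/792
Total weight = 23/396 + 43/792 + 23/792 = 14/99
P(W=0 | obs) = 23/396 / 14/99 = 23/56
P(W=1 | obs) = 43/792 / 14/99 = 43/112
P(W=2 | obs) = 23/792 / 14/99 = 23/112

P(W = 0 | obs) = 23/56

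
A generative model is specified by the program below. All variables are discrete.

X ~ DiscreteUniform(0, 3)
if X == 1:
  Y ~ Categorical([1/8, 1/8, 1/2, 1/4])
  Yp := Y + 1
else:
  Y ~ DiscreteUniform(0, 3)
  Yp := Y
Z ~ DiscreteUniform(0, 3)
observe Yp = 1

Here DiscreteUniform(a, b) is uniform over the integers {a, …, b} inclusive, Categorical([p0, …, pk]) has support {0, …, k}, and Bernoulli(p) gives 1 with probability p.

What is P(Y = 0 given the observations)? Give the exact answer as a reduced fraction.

Enumerate traces; 16 have nonzero weight after conditioning:
  (X=0, Y=1, Z=0) weight 1/64
  (X=0, Y=1, Z=1) weight 1/64
  (X=0, Y=1, Z=2) weight 1/64
  (X=0, Y=1, Z=3) weight 1/64
  (X=1, Y=0, Z=0) weight 1/128
  (X=1, Y=0, Z=1) weight 1/128
  (X=1, Y=0, Z=2) weight 1/128
  (X=1, Y=0, Z=3) weight 1/128
  … 8 more
Group by Y:
  weight(Y=0) = 1/32
  weight(Y=1) = 3/16
Total weight = 1/32 + 3/16 = 7/32
P(Y=0 | obs) = 1/32 / 7/32 = 1/7
P(Y=1 | obs) = 3/16 / 7/32 = 6/7

P(Y = 0 | obs) = 1/7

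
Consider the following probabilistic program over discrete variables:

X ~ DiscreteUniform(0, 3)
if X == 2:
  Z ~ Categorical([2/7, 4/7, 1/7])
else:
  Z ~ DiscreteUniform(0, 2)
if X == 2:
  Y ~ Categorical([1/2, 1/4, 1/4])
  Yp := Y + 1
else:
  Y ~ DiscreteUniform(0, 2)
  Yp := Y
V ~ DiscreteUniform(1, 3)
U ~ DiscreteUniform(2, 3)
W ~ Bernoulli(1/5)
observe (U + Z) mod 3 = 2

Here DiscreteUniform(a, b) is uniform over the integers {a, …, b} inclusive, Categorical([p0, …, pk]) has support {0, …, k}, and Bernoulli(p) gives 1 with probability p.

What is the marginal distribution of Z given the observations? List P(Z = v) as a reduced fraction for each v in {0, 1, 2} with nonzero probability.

P(Z=0) = 9/17, P(Z=2) = 8/17

Enumerate traces; 144 have nonzero weight after conditioning:
  (X=0, Z=0, Y=0, V=1, U=2, W=0) weight 1/270
  (X=0, Z=0, Y=0, V=1, U=2, W=1) weight 1/1080
  (X=0, Z=0, Y=0, V=2, U=2, W=0) weight 1/270
  (X=0, Z=0, Y=0, V=2, U=2, W=1) weight 1/1080
  (X=0, Z=0, Y=0, V=3, U=2, W=0) weight 1/270
  (X=0, Z=0, Y=0, V=3, U=2, W=1) weight 1/1080
  (X=0, Z=0, Y=1, V=1, U=2, W=0) weight 1/270
  (X=0, Z=0, Y=1, V=1, U=2, W=1) weight 1/1080
  (X=0, Z=2, Y=0, V=1, U=3, W=0) weight 1/270
  … 135 more
Group by Z:
  weight(Z=0) = 9/56
  weight(Z=2) = 1/7
Total weight = 9/56 + 1/7 = 17/56
P(Z=0 | obs) = 9/56 / 17/56 = 9/17
P(Z=2 | obs) = 1/7 / 17/56 = 8/17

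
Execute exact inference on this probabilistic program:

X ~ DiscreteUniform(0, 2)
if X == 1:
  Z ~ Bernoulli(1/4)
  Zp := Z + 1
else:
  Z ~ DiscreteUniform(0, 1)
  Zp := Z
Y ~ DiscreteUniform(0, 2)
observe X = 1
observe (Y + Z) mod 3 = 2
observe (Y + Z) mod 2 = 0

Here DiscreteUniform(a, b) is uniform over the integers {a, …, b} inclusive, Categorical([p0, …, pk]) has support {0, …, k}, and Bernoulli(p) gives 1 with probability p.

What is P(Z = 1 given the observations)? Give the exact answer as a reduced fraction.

P(Z = 1 | obs) = 1/4

Enumerate traces; 2 have nonzero weight after conditioning:
  (X=1, Z=0, Y=2) weight 1/12
  (X=1, Z=1, Y=1) weight 1/36
Group by Z:
  weight(Z=0) = 1/12
  weight(Z=1) = 1/36
Total weight = 1/12 + 1/36 = 1/9
P(Z=0 | obs) = 1/12 / 1/9 = 3/4
P(Z=1 | obs) = 1/36 / 1/9 = 1/4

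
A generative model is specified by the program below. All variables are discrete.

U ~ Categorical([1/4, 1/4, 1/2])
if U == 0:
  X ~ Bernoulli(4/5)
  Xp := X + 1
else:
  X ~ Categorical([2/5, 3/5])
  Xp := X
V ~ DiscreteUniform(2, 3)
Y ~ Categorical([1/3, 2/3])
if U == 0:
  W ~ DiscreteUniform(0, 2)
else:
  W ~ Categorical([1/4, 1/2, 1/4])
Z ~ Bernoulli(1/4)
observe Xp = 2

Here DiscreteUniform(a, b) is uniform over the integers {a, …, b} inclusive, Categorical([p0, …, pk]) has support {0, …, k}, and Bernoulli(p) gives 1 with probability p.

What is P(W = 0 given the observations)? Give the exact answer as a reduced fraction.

Enumerate traces; 24 have nonzero weight after conditioning:
  (U=0, X=1, V=2, Y=0, W=0, Z=0) weight 1/120
  (U=0, X=1, V=2, Y=0, W=0, Z=1) weight 1/360
  (U=0, X=1, V=2, Y=0, W=1, Z=0) weight 1/120
  (U=0, X=1, V=2, Y=0, W=1, Z=1) weight 1/360
  (U=0, X=1, V=2, Y=0, W=2, Z=0) weight 1/120
  (U=0, X=1, V=2, Y=0, W=2, Z=1) weight 1/360
  (U=0, X=1, V=2, Y=1, W=0, Z=0) weight 1/60
  (U=0, X=1, V=2, Y=1, W=0, Z=1) weight 1/180
  … 16 more
Group by W:
  weight(W=0) = 1/15
  weight(W=1) = 1/15
  weight(W=2) = 1/15
Total weight = 1/15 + 1/15 + 1/15 = 1/5
P(W=0 | obs) = 1/15 / 1/5 = 1/3
P(W=1 | obs) = 1/15 / 1/5 = 1/3
P(W=2 | obs) = 1/15 / 1/5 = 1/3

P(W = 0 | obs) = 1/3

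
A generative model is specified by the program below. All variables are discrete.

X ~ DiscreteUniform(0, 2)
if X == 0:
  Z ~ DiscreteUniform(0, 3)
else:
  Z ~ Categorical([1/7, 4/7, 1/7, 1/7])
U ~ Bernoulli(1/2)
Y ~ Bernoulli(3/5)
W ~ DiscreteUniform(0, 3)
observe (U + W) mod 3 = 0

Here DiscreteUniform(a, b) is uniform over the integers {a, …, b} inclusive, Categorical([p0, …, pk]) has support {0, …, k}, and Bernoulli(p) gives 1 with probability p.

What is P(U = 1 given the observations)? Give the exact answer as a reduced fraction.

P(U = 1 | obs) = 1/3

Enumerate traces; 72 have nonzero weight after conditioning:
  (X=0, Z=0, U=0, Y=0, W=0) weight 1/240
  (X=0, Z=0, U=0, Y=0, W=3) weight 1/240
  (X=0, Z=0, U=0, Y=1, W=0) weight 1/160
  (X=0, Z=0, U=0, Y=1, W=3) weight 1/160
  (X=0, Z=0, U=1, Y=0, W=2) weight 1/240
  (X=0, Z=0, U=1, Y=1, W=2) weight 1/160
  (X=0, Z=1, U=0, Y=0, W=0) weight 1/240
  (X=0, Z=1, U=0, Y=0, W=3) weight 1/240
  … 64 more
Group by U:
  weight(U=0) = 1/4
  weight(U=1) = 1/8
Total weight = 1/4 + 1/8 = 3/8
P(U=0 | obs) = 1/4 / 3/8 = 2/3
P(U=1 | obs) = 1/8 / 3/8 = 1/3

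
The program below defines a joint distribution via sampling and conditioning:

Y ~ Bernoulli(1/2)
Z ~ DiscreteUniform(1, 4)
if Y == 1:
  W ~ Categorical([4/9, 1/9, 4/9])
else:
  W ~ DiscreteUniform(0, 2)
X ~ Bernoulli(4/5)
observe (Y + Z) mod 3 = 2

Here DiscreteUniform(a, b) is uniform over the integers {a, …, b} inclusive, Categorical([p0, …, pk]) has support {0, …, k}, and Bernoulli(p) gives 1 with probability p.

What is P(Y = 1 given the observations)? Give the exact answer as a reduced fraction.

Enumerate traces; 18 have nonzero weight after conditioning:
  (Y=0, Z=2, W=0, X=0) weight 1/120
  (Y=0, Z=2, W=0, X=1) weight 1/30
  (Y=0, Z=2, W=1, X=0) weight 1/120
  (Y=0, Z=2, W=1, X=1) weight 1/30
  (Y=0, Z=2, W=2, X=0) weight 1/120
  (Y=0, Z=2, W=2, X=1) weight 1/30
  (Y=1, Z=1, W=0, X=0) weight 1/90
  (Y=1, Z=1, W=0, X=1) weight 2/45
  … 10 more
Group by Y:
  weight(Y=0) = 1/8
  weight(Y=1) = 1/4
Total weight = 1/8 + 1/4 = 3/8
P(Y=0 | obs) = 1/8 / 3/8 = 1/3
P(Y=1 | obs) = 1/4 / 3/8 = 2/3

P(Y = 1 | obs) = 2/3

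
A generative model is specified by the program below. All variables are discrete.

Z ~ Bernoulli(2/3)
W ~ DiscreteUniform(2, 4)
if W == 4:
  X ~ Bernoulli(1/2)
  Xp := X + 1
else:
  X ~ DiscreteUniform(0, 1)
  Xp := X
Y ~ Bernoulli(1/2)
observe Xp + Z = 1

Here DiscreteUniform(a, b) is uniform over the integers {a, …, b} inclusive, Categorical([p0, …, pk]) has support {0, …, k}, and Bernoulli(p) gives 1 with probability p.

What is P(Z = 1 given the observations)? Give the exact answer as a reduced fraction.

Enumerate traces; 10 have nonzero weight after conditioning:
  (Z=0, W=2, X=1, Y=0) weight 1/36
  (Z=0, W=2, X=1, Y=1) weight 1/36
  (Z=0, W=3, X=1, Y=0) weight 1/36
  (Z=0, W=3, X=1, Y=1) weight 1/36
  (Z=0, W=4, X=0, Y=0) weight 1/36
  (Z=0, W=4, X=0, Y=1) weight 1/36
  (Z=1, W=2, X=0, Y=0) weight 1/18
  (Z=1, W=2, X=0, Y=1) weight 1/18
  … 2 more
Group by Z:
  weight(Z=0) = 1/6
  weight(Z=1) = 2/9
Total weight = 1/6 + 2/9 = 7/18
P(Z=0 | obs) = 1/6 / 7/18 = 3/7
P(Z=1 | obs) = 2/9 / 7/18 = 4/7

P(Z = 1 | obs) = 4/7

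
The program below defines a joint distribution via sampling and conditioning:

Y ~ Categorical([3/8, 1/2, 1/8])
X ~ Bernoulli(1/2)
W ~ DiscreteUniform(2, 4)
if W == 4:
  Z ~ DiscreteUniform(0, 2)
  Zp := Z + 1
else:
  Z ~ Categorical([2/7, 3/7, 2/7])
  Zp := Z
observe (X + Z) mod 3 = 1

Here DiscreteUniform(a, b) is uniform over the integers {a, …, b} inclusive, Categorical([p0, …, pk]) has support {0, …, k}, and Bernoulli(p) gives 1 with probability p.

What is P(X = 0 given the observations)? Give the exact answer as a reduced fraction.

Enumerate traces; 18 have nonzero weight after conditioning:
  (Y=0, X=0, W=2, Z=1) weight 3/112
  (Y=0, X=0, W=3, Z=1) weight 3/112
  (Y=0, X=0, W=4, Z=1) weight 1/48
  (Y=0, X=1, W=2, Z=0) weight 1/56
  (Y=0, X=1, W=3, Z=0) weight 1/56
  (Y=0, X=1, W=4, Z=0) weight 1/48
  (Y=1, X=0, W=2, Z=1) weight 1/28
  (Y=1, X=0, W=3, Z=1) weight 1/28
  … 10 more
Group by X:
  weight(X=0) = 25/126
  weight(X=1) = 19/126
Total weight = 25/126 + 19/126 = 22/63
P(X=0 | obs) = 25/126 / 22/63 = 25/44
P(X=1 | obs) = 19/126 / 22/63 = 19/44

P(X = 0 | obs) = 25/44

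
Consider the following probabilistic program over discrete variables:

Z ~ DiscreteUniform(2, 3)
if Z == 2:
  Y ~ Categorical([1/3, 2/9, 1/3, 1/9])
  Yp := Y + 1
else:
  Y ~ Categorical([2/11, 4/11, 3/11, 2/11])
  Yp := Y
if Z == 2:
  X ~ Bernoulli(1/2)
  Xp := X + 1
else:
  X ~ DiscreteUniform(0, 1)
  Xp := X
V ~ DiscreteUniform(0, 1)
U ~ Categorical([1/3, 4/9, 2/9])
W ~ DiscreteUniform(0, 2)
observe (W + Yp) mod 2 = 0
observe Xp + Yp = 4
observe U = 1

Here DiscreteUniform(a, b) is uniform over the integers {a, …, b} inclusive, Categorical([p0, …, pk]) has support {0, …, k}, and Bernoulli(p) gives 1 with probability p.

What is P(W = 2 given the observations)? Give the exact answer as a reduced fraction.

Enumerate traces; 8 have nonzero weight after conditioning:
  (Z=2, Y=1, X=1, V=0, U=1, W=0) weight 1/243
  (Z=2, Y=1, X=1, V=0, U=1, W=2) weight 1/243
  (Z=2, Y=1, X=1, V=1, U=1, W=0) weight 1/243
  (Z=2, Y=1, X=1, V=1, U=1, W=2) weight 1/243
  (Z=2, Y=2, X=0, V=0, U=1, W=1) weight 1/162
  (Z=2, Y=2, X=0, V=1, U=1, W=1) weight 1/162
  (Z=3, Y=3, X=1, V=0, U=1, W=1) weight 1/297
  (Z=3, Y=3, X=1, V=1, U=1, W=1) weight 1/297
Group by W:
  weight(W=0) = 2/243
  weight(W=1) = 17/891
  weight(W=2) = 2/243
Total weight = 2/243 + 17/891 + 2/243 = 95/2673
P(W=0 | obs) = 2/243 / 95/2673 = 22/95
P(W=1 | obs) = 17/891 / 95/2673 = 51/95
P(W=2 | obs) = 2/243 / 95/2673 = 22/95

P(W = 2 | obs) = 22/95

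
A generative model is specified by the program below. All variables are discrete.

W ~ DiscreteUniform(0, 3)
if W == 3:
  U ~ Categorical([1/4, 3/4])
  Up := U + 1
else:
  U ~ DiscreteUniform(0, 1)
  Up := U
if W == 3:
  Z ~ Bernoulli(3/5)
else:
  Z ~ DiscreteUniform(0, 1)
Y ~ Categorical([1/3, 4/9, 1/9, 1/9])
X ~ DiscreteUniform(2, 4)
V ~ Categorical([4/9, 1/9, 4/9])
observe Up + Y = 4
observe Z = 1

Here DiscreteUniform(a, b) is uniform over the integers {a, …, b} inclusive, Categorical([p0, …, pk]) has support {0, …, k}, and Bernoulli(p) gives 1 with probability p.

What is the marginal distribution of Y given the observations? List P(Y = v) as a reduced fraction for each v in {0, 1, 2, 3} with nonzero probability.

Enumerate traces; 45 have nonzero weight after conditioning:
  (W=0, U=1, Z=1, Y=3, X=2, V=0) weight 1/972
  (W=0, U=1, Z=1, Y=3, X=2, V=1) weight 1/3888
  (W=0, U=1, Z=1, Y=3, X=2, V=2) weight 1/972
  (W=0, U=1, Z=1, Y=3, X=3, V=0) weight 1/972
  (W=0, U=1, Z=1, Y=3, X=3, V=1) weight 1/3888
  (W=0, U=1, Z=1, Y=3, X=3, V=2) weight 1/972
  (W=0, U=1, Z=1, Y=3, X=4, V=0) weight 1/972
  (W=0, U=1, Z=1, Y=3, X=4, V=1) weight 1/3888
  (W=3, U=1, Z=1, Y=2, X=2, V=0) weight 1/540
  … 36 more
Group by Y:
  weight(Y=2) = 1/80
  weight(Y=3) = 1/40
Total weight = 1/80 + 1/40 = 3/80
P(Y=2 | obs) = 1/80 / 3/80 = 1/3
P(Y=3 | obs) = 1/40 / 3/80 = 2/3

P(Y=2) = 1/3, P(Y=3) = 2/3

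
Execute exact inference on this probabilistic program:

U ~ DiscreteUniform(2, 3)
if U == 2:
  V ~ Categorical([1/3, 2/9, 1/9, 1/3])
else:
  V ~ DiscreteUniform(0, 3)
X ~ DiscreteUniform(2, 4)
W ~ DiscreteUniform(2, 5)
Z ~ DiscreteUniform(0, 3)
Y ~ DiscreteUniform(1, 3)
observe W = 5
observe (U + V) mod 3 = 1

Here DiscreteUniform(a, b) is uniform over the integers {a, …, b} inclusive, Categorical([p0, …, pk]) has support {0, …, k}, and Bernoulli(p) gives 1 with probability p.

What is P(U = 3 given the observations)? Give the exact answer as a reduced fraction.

Enumerate traces; 72 have nonzero weight after conditioning:
  (U=2, V=2, X=2, W=5, Z=0, Y=1) weight 1/2592
  (U=2, V=2, X=2, W=5, Z=0, Y=2) weight 1/2592
  (U=2, V=2, X=2, W=5, Z=0, Y=3) weight 1/2592
  (U=2, V=2, X=2, W=5, Z=1, Y=1) weight 1/2592
  (U=2, V=2, X=2, W=5, Z=1, Y=2) weight 1/2592
  (U=2, V=2, X=2, W=5, Z=1, Y=3) weight 1/2592
  (U=2, V=2, X=2, W=5, Z=2, Y=1) weight 1/2592
  (U=2, V=2, X=2, W=5, Z=2, Y=2) weight 1/2592
  (U=3, V=1, X=2, W=5, Z=0, Y=1) weight 1/1152
  … 63 more
Group by U:
  weight(U=2) = 1/72
  weight(U=3) = 1/32
Total weight = 1/72 + 1/32 = 13/288
P(U=2 | obs) = 1/72 / 13/288 = 4/13
P(U=3 | obs) = 1/32 / 13/288 = 9/13

P(U = 3 | obs) = 9/13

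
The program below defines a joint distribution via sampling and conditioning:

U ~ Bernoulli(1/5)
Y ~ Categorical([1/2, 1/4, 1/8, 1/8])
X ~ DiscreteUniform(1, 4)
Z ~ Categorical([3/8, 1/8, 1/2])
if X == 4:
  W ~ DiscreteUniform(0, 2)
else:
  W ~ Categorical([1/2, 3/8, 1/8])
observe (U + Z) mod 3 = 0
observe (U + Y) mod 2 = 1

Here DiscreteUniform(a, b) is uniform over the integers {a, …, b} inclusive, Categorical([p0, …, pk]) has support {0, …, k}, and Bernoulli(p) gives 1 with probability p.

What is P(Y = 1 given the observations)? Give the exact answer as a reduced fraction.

P(Y = 1 | obs) = 3/7

Enumerate traces; 48 have nonzero weight after conditioning:
  (U=0, Y=1, X=1, Z=0, W=0) weight 3/320
  (U=0, Y=1, X=1, Z=0, W=1) weight 9/1280
  (U=0, Y=1, X=1, Z=0, W=2) weight 3/1280
  (U=0, Y=1, X=2, Z=0, W=0) weight 3/320
  (U=0, Y=1, X=2, Z=0, W=1) weight 9/1280
  (U=0, Y=1, X=2, Z=0, W=2) weight 3/1280
  (U=0, Y=1, X=3, Z=0, W=0) weight 3/320
  (U=0, Y=1, X=3, Z=0, W=1) weight 9/1280
  (U=0, Y=3, X=1, Z=0, W=0) weight 3/640
  (U=1, Y=0, X=1, Z=2, W=0) weight 1/160
  … 38 more
Group by Y:
  weight(Y=0) = 1/20
  weight(Y=1) = 3/40
  weight(Y=2) = 1/80
  weight(Y=3) = 3/80
Total weight = 1/20 + 3/40 + 1/80 + 3/80 = 7/40
P(Y=0 | obs) = 1/20 / 7/40 = 2/7
P(Y=1 | obs) = 3/40 / 7/40 = 3/7
P(Y=2 | obs) = 1/80 / 7/40 = 1/14
P(Y=3 | obs) = 3/80 / 7/40 = 3/14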